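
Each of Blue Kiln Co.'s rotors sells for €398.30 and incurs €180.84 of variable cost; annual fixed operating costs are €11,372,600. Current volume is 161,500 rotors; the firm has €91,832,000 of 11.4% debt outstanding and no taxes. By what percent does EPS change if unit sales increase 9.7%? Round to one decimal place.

+25.7%

At 161,500 units, contribution = 161,500 × €217.46 = €35,119,790.00.
Operating income = contribution − fixed costs = €35,119,790.00 − €11,372,600 = €23,747,190.00.
After interest of €10,468,848.00, pre-tax earnings = €13,278,342.00.
Degree of combined leverage = contribution ÷ (EBIT − I) = €35,119,790.00 ÷ €13,278,342.00 = 2.6449.
%ΔEPS = DCL × %ΔSales = 2.6449 × +9.7% = +25.7%.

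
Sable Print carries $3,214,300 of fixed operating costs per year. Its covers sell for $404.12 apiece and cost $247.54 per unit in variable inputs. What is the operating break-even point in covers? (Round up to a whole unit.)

20,529 covers

Contribution margin per unit = $404.12 − $247.54 = $156.58.
Units to break even: $3,214,300 ÷ $156.58 = 20,528.16, rounded up to 20,529.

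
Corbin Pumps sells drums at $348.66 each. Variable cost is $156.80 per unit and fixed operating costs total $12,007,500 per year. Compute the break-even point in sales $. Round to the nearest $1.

$21,820,781

Contribution margin per unit = $348.66 − $156.80 = $191.86, a CM ratio of $191.86 ÷ $348.66 = 0.5503.
Break-even revenue = fixed costs × price ÷ CM = $12,007,500 × $348.66 ÷ $191.86 = $21,820,781.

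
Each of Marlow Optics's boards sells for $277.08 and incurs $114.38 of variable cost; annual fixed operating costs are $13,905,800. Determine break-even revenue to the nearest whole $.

$23,681,740

Contribution margin per unit = $277.08 − $114.38 = $162.70, a CM ratio of $162.70 ÷ $277.08 = 0.5872.
Break-even revenue = fixed costs × price ÷ CM = $13,905,800 × $277.08 ÷ $162.70 = $23,681,740.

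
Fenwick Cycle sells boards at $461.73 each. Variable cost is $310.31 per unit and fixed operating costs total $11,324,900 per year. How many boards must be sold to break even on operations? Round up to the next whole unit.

74,792 boards

Unit CM = price − variable cost = $461.73 − $310.31 = $151.42.
Units to break even: $11,324,900 ÷ $151.42 = 74,791.31, rounded up to 74,792.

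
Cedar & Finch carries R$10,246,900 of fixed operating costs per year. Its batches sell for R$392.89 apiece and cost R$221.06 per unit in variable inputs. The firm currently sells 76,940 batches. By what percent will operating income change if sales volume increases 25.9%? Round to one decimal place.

Contribution at this volume is 76,940 × R$171.83 = R$13,220,600.20.
Operating income = contribution − fixed costs = R$13,220,600.20 − R$10,246,900 = R$2,973,700.20.
Degree of operating leverage = R$13,220,600.20 / R$2,973,700.20 = 4.4458.
%ΔEBIT = DOL × %ΔSales = 4.4458 × +25.9% = +115.1%.

+115.1%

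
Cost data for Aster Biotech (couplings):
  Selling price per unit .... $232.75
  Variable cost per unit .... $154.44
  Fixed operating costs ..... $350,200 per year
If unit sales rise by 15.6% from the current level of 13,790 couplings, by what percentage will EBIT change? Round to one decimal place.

+23.1%

Total contribution margin = 13,790 × $78.31 = $1,079,894.90.
Subtracting fixed costs: EBIT = $1,079,894.90 − $350,200 = $729,694.90.
Degree of operating leverage = $1,079,894.90 / $729,694.90 = 1.4799.
%ΔEBIT = DOL × %ΔSales = 1.4799 × +15.6% = +23.1%.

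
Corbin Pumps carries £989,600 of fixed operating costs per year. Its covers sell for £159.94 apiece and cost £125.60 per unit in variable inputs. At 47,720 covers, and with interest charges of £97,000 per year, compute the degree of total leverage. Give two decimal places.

2.97

Contribution at this volume is 47,720 × £34.34 = £1,638,704.80.
Operating income = contribution − fixed costs = £1,638,704.80 − £989,600 = £649,104.80. Interest = £97,000.00.
DOL = £1,638,704.80 ÷ £649,104.80 = 2.5246; DFL = £649,104.80 ÷ £552,104.80 = 1.1757.
DCL = DOL × DFL = 2.5246 × 1.1757 = 2.9682.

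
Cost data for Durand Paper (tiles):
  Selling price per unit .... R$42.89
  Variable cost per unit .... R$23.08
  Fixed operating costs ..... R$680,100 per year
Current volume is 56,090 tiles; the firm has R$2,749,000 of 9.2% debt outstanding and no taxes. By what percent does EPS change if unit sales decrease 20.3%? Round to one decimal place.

At 56,090 units, contribution = 56,090 × R$19.81 = R$1,111,142.90.
Subtracting fixed costs: EBIT = R$1,111,142.90 − R$680,100 = R$431,042.90.
After interest of R$252,908.00, pre-tax earnings = R$178,134.90.
DCL = total CM / (EBIT − I) = R$1,111,142.90 / R$178,134.90 = 6.2376.
EPS therefore changes by 6.2376 × (-20.3%) = -126.6%.

-126.6%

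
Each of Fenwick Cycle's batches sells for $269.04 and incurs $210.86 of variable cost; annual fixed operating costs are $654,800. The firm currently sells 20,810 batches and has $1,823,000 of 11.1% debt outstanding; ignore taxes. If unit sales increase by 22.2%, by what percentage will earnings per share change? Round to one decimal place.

+76.0%

At 20,810 units, contribution = 20,810 × $58.18 = $1,210,725.80.
Subtracting fixed costs: EBIT = $1,210,725.80 − $654,800 = $555,925.80.
Interest = $202,353.00, so EBIT − I = $353,572.80.
DCL = total CM / (EBIT − I) = $1,210,725.80 / $353,572.80 = 3.4243.
EPS therefore changes by 3.4243 × (+22.2%) = +76.0%.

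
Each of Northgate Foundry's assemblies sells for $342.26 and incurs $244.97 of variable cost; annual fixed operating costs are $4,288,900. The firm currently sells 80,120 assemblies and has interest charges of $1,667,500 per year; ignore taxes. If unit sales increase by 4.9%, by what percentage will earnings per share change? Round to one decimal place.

+20.8%

Contribution at this volume is 80,120 × $97.29 = $7,794,874.80.
EBIT = $7,794,874.80 − $4,288,900 = $3,505,974.80.
Interest = $1,667,500.00, so EBIT − I = $1,838,474.80.
Degree of combined leverage = contribution ÷ (EBIT − I) = $7,794,874.80 ÷ $1,838,474.80 = 4.2399.
EPS therefore changes by 4.2399 × (+4.9%) = +20.8%.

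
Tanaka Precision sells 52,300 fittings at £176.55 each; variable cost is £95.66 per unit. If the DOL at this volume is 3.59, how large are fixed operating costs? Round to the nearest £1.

Contribution at this volume is 52,300 × £80.89 = £4,230,547.00.
DOL = contribution / EBIT, so EBIT = £4,230,547.00 / 3.59 = £1,178,425.35.
And FC = contribution − EBIT = £4,230,547.00 − £1,178,425.35 = £3,052,122.

£3,052,122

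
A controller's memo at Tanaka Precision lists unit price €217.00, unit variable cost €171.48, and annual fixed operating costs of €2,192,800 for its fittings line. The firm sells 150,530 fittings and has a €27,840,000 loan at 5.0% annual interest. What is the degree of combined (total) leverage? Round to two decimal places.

Total contribution margin = 150,530 × €45.52 = €6,852,125.60.
Subtracting fixed costs: EBIT = €6,852,125.60 − €2,192,800 = €4,659,325.60. Interest = €1,392,000.00.
DOL = €6,852,125.60 ÷ €4,659,325.60 = 1.4706; DFL = €4,659,325.60 ÷ €3,267,325.60 = 1.4260.
Combined leverage = 1.4706 × 1.4260 = 2.0971.

2.10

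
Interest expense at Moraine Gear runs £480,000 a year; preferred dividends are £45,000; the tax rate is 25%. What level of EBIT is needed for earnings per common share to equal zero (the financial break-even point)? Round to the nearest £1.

Grossing the preferred dividend up to pre-tax terms: £45,000 / (1 − 0.25) = £60,000.00.
EPS = 0 when EBIT covers interest plus the pre-tax preferred burden: £480,000 + £60,000.00 = £540,000.00.

£540,000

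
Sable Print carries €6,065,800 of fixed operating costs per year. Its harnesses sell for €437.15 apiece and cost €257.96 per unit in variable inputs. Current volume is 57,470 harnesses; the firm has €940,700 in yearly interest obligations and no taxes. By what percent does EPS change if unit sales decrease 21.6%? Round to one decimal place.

Contribution at this volume is 57,470 × €179.19 = €10,298,049.30.
Subtracting fixed costs: EBIT = €10,298,049.30 − €6,065,800 = €4,232,249.30.
Interest = €940,700.00, so EBIT − I = €3,291,549.30.
Degree of combined leverage = contribution ÷ (EBIT − I) = €10,298,049.30 ÷ €3,291,549.30 = 3.1286.
EPS therefore changes by 3.1286 × (-21.6%) = -67.6%.

-67.6%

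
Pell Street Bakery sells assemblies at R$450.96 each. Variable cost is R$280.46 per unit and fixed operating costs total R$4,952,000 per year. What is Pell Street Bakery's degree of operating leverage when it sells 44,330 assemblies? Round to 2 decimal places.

2.90

At 44,330 units, contribution = 44,330 × R$170.50 = R$7,558,265.00.
EBIT = R$7,558,265.00 − R$4,952,000 = R$2,606,265.00.
So DOL = total CM / EBIT = R$7,558,265.00 / R$2,606,265.00 = 2.9000.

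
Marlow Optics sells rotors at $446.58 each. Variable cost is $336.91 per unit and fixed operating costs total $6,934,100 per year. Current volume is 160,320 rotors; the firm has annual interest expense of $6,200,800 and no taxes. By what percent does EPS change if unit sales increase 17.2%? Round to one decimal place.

Contribution at this volume is 160,320 × $109.67 = $17,582,294.40.
Operating income = contribution − fixed costs = $17,582,294.40 − $6,934,100 = $10,648,194.40.
Interest = $6,200,800.00, so EBIT − I = $4,447,394.40.
Degree of combined leverage = contribution ÷ (EBIT − I) = $17,582,294.40 ÷ $4,447,394.40 = 3.9534.
%ΔEPS = DCL × %ΔSales = 3.9534 × +17.2% = +68.0%.

+68.0%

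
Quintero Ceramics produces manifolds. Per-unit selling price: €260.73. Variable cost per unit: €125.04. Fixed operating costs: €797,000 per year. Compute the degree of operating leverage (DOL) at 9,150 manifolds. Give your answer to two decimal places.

2.79

At 9,150 units, contribution = 9,150 × €135.69 = €1,241,563.50.
EBIT = €1,241,563.50 − €797,000 = €444,563.50.
Degree of operating leverage = €1,241,563.50 / €444,563.50 = 2.7928.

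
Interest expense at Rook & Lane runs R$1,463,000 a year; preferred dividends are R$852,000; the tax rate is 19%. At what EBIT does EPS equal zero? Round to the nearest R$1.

Grossing the preferred dividend up to pre-tax terms: R$852,000 / (1 − 0.19) = R$1,051,851.85.
Financial break-even EBIT = interest + D_p ÷ (1 − t) = R$1,463,000 + R$1,051,851.85 = R$2,514,851.85.

R$2,514,852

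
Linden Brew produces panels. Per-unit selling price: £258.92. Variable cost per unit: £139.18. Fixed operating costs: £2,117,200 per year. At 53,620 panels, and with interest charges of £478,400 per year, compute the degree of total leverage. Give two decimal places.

Total contribution margin = 53,620 × £119.74 = £6,420,458.80.
Subtracting fixed costs: EBIT = £6,420,458.80 − £2,117,200 = £4,303,258.80. Interest = £478,400.00.
DOL = £6,420,458.80 ÷ £4,303,258.80 = 1.4920; DFL = £4,303,258.80 ÷ £3,824,858.80 = 1.1251.
DCL = DOL × DFL = 1.4920 × 1.1251 = 1.6786.

1.68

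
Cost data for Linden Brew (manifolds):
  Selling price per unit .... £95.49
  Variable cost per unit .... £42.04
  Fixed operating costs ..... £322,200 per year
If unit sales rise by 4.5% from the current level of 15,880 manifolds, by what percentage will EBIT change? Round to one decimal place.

Contribution at this volume is 15,880 × £53.45 = £848,786.00.
EBIT = £848,786.00 − £322,200 = £526,586.00.
Degree of operating leverage = £848,786.00 / £526,586.00 = 1.6119.
So EBIT moves 1.6119 × (+4.5%) = +7.3%.

+7.3%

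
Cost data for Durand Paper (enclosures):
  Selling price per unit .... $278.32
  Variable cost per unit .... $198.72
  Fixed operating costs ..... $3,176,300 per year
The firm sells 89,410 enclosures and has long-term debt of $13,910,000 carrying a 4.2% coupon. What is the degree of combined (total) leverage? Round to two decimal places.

Total contribution margin = 89,410 × $79.60 = $7,117,036.00.
EBIT = $7,117,036.00 − $3,176,300 = $3,940,736.00. Interest = $584,220.00, so EBIT − I = $3,356,516.00.
DCL = contribution ÷ (EBIT − I) = $7,117,036.00 ÷ $3,356,516.00 = 2.1204.

2.12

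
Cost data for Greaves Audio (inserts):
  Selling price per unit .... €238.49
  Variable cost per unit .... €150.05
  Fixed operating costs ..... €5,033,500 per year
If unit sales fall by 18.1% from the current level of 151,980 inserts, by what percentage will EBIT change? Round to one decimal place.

At 151,980 units, contribution = 151,980 × €88.44 = €13,441,111.20.
Operating income = contribution − fixed costs = €13,441,111.20 − €5,033,500 = €8,407,611.20.
DOL = contribution ÷ EBIT = €13,441,111.20 ÷ €8,407,611.20 = 1.5987.
%ΔEBIT = DOL × %ΔSales = 1.5987 × -18.1% = -28.9%.

-28.9%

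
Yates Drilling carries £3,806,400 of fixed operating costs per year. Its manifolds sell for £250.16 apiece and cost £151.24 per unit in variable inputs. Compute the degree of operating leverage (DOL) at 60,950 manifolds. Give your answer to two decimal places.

2.71

Contribution at this volume is 60,950 × £98.92 = £6,029,174.00.
EBIT = £6,029,174.00 − £3,806,400 = £2,222,774.00.
DOL = contribution ÷ EBIT = £6,029,174.00 ÷ £2,222,774.00 = 2.7125.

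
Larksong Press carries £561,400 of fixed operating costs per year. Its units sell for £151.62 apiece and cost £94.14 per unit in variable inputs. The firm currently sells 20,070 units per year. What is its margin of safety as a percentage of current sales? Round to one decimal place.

Each unit contributes £151.62 − £94.14 = £57.48. Break-even units = £561,400 ÷ £57.48 = 9,766.88; break-even revenue = 9,766.88 × £151.62 = £1,480,853.65.
Current sales = 20,070 × £151.62 = £3,043,013.40.
Margin of safety = (£3,043,013.40 − £1,480,853.65) ÷ £3,043,013.40 = 51.3%.

51.3%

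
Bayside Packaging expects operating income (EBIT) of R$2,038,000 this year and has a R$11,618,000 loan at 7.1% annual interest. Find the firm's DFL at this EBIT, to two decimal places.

Interest = R$824,878.00.
Degree of financial leverage = EBIT / (EBIT − interest) = R$2,038,000 / R$1,213,122.00 = 1.6800.

1.68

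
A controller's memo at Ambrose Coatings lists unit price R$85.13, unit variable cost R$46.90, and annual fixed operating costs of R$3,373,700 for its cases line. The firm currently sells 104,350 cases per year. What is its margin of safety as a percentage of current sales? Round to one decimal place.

15.4%

Contribution margin per unit = R$85.13 − R$46.90 = R$38.23. Break-even units = R$3,373,700 ÷ R$38.23 = 88,247.45; break-even revenue = 88,247.45 × R$85.13 = R$7,512,505.39.
Actual sales revenue = 104,350 × R$85.13 = R$8,883,315.50.
Margin of safety = (R$8,883,315.50 − R$7,512,505.39) ÷ R$8,883,315.50 = 15.4%.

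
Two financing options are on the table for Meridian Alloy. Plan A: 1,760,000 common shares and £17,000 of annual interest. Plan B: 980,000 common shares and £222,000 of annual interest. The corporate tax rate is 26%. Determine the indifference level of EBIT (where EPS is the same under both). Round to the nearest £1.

At indifference, (EBIT − 17,000)(1 − t)/1,760,000 = (EBIT − 222,000)(1 − t)/980,000.
The (1 − t) factor cancels: (EBIT − 17,000) × 980,000 = (EBIT − 222,000) × 1,760,000.
Solving, EBIT = (222,000·1,760,000 − 17,000·980,000) / (1,760,000 − 980,000) = 374,060,000,000 / 780,000 = 479,564.10.

£479,564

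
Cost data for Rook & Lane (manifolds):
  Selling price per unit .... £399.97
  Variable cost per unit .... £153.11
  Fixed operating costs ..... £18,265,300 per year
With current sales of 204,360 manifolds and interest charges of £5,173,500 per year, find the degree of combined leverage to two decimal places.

At 204,360 units, contribution = 204,360 × £246.86 = £50,448,309.60.
Subtracting fixed costs: EBIT = £50,448,309.60 − £18,265,300 = £32,183,009.60. Interest = £5,173,500.00.
DOL = £50,448,309.60 ÷ £32,183,009.60 = 1.5675; DFL = £32,183,009.60 ÷ £27,009,509.60 = 1.1915.
DCL = DOL × DFL = 1.5675 × 1.1915 = 1.8677.

1.87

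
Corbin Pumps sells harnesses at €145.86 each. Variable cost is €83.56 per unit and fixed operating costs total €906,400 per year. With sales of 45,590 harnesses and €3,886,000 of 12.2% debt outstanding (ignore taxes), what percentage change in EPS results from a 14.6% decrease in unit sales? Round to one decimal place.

Total contribution margin = 45,590 × €62.30 = €2,840,257.00.
Operating income = contribution − fixed costs = €2,840,257.00 − €906,400 = €1,933,857.00.
After interest of €474,092.00, pre-tax earnings = €1,459,765.00.
Degree of combined leverage = contribution ÷ (EBIT − I) = €2,840,257.00 ÷ €1,459,765.00 = 1.9457.
EPS therefore changes by 1.9457 × (-14.6%) = -28.4%.

-28.4%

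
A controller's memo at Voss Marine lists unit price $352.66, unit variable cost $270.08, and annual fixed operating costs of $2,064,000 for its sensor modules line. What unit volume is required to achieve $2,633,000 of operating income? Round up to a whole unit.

Unit CM = price − variable cost = $352.66 − $270.08 = $82.58.
Need Q such that Q × $82.58 − $2,064,000 = $2,633,000, i.e. Q = $4,697,000 / $82.58 = 56,878.18 → 56,879.

56,879 sensor modules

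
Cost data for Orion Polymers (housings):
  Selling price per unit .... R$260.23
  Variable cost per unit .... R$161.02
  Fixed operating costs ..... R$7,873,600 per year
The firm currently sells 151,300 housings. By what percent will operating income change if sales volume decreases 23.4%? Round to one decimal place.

At 151,300 units, contribution = 151,300 × R$99.21 = R$15,010,473.00.
EBIT = R$15,010,473.00 − R$7,873,600 = R$7,136,873.00.
So DOL = total CM / EBIT = R$15,010,473.00 / R$7,136,873.00 = 2.1032.
%ΔEBIT = DOL × %ΔSales = 2.1032 × -23.4% = -49.2%.

-49.2%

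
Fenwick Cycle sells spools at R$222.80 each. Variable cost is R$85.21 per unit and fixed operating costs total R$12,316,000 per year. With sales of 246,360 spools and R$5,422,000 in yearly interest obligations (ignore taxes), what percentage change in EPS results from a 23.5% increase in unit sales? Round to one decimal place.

+49.3%

At 246,360 units, contribution = 246,360 × R$137.59 = R$33,896,672.40.
Subtracting fixed costs: EBIT = R$33,896,672.40 − R$12,316,000 = R$21,580,672.40.
After interest of R$5,422,000.00, pre-tax earnings = R$16,158,672.40.
DCL = total CM / (EBIT − I) = R$33,896,672.40 / R$16,158,672.40 = 2.0977.
EPS therefore changes by 2.0977 × (+23.5%) = +49.3%.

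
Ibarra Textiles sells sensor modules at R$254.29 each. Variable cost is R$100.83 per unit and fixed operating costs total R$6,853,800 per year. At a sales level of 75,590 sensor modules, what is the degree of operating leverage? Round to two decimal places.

2.44

At 75,590 units, contribution = 75,590 × R$153.46 = R$11,600,041.40.
Operating income = contribution − fixed costs = R$11,600,041.40 − R$6,853,800 = R$4,746,241.40.
Degree of operating leverage = R$11,600,041.40 / R$4,746,241.40 = 2.4440.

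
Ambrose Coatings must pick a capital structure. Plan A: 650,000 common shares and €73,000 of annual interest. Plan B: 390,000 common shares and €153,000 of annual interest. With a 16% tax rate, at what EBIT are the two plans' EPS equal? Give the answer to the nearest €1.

€273,000

At indifference, (EBIT − 73,000)(1 − t)/650,000 = (EBIT − 153,000)(1 − t)/390,000.
Cancelling (1 − t) and cross-multiplying: 390,000·(EBIT − 73,000) = 650,000·(EBIT − 153,000).
EBIT × (650,000 − 390,000) = 153,000 × 650,000 − 73,000 × 390,000 = 70,980,000,000, so EBIT = 70,980,000,000 ÷ 260,000 = 273,000.00.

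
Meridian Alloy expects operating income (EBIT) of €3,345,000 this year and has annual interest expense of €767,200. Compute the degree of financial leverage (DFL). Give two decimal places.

Annual interest charges come to €767,200.00.
Degree of financial leverage = EBIT / (EBIT − interest) = €3,345,000 / €2,577,800.00 = 1.2976.

1.30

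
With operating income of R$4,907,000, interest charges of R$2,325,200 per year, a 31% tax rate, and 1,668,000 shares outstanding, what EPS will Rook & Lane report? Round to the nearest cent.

R$1.07

Interest = R$2,325,200.00, so EBT = R$4,907,000 − R$2,325,200.00 = R$2,581,800.00.
After tax at 31%: net income = R$2,581,800.00 × 0.69 = R$1,781,442.00.
EPS = R$1,781,442.00 ÷ 1,668,000 = R$1.07.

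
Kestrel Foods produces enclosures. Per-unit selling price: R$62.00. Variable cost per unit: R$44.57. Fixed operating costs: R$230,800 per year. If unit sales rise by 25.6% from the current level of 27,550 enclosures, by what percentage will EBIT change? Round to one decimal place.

Contribution at this volume is 27,550 × R$17.43 = R$480,196.50.
Subtracting fixed costs: EBIT = R$480,196.50 − R$230,800 = R$249,396.50.
So DOL = total CM / EBIT = R$480,196.50 / R$249,396.50 = 1.9254.
Operating income changes by 1.9254 × +25.6% = +49.3%.

+49.3%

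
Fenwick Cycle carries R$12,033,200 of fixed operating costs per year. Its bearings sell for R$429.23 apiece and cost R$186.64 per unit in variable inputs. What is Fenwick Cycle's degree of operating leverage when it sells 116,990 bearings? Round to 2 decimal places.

1.74

Total contribution margin = 116,990 × R$242.59 = R$28,380,604.10.
EBIT = R$28,380,604.10 − R$12,033,200 = R$16,347,404.10.
Degree of operating leverage = R$28,380,604.10 / R$16,347,404.10 = 1.7361.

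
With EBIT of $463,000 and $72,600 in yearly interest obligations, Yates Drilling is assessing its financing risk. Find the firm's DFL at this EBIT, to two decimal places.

1.19

Interest = $72,600.00.
DFL = EBIT ÷ (EBIT − I) = $463,000 ÷ ($463,000 − $72,600.00) = $463,000 ÷ $390,400.00 = 1.1860.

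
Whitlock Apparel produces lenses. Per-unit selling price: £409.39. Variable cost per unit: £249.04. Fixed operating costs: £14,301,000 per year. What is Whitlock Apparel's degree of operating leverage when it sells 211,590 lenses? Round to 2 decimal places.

1.73

Total contribution margin = 211,590 × £160.35 = £33,928,456.50.
EBIT = £33,928,456.50 − £14,301,000 = £19,627,456.50.
So DOL = total CM / EBIT = £33,928,456.50 / £19,627,456.50 = 1.7286.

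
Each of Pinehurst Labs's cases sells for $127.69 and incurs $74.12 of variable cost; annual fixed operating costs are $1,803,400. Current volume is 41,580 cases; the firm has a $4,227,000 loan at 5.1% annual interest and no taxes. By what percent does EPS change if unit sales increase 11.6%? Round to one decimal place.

+123.9%

Contribution at this volume is 41,580 × $53.57 = $2,227,440.60.
Operating income = contribution − fixed costs = $2,227,440.60 − $1,803,400 = $424,040.60.
Interest = $215,577.00, so EBIT − I = $208,463.60.
Degree of combined leverage = contribution ÷ (EBIT − I) = $2,227,440.60 ÷ $208,463.60 = 10.6850.
%ΔEPS = DCL × %ΔSales = 10.6850 × +11.6% = +123.9%.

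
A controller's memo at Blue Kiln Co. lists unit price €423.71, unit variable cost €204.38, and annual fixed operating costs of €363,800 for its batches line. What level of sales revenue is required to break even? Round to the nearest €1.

Contribution margin per unit = €423.71 − €204.38 = €219.33, a CM ratio of €219.33 ÷ €423.71 = 0.5176.
Break-even sales = FC ÷ CM ratio = €363,800 × €423.71 / €219.33 = €702,803.

€702,803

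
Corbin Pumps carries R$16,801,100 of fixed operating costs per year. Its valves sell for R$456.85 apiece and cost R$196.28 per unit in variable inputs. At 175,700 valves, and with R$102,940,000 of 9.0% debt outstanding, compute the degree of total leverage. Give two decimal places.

At 175,700 units, contribution = 175,700 × R$260.57 = R$45,782,149.00.
EBIT = R$45,782,149.00 − R$16,801,100 = R$28,981,049.00. Interest = R$9,264,600.00.
DOL = R$45,782,149.00 ÷ R$28,981,049.00 = 1.5797; DFL = R$28,981,049.00 ÷ R$19,716,449.00 = 1.4699.
DCL = DOL × DFL = 1.5797 × 1.4699 = 2.3220.

2.32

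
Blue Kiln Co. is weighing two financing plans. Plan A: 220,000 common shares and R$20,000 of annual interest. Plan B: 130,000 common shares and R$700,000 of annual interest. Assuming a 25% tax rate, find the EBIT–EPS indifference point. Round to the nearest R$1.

Set EPS_A = EPS_B: (EBIT − R$20,000)(1 − 0.25) ÷ 220,000 = (EBIT − R$700,000)(1 − 0.25) ÷ 130,000.
Cancelling (1 − t) and cross-multiplying: 130,000·(EBIT − 20,000) = 220,000·(EBIT − 700,000).
EBIT × (220,000 − 130,000) = 700,000 × 220,000 − 20,000 × 130,000 = 151,400,000,000, so EBIT = 151,400,000,000 ÷ 90,000 = 1,682,222.22.

R$1,682,222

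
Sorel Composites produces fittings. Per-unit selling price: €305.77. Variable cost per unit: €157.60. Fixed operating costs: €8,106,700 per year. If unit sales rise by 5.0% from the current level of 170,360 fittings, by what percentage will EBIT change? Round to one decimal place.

At 170,360 units, contribution = 170,360 × €148.17 = €25,242,241.20.
Operating income = contribution − fixed costs = €25,242,241.20 − €8,106,700 = €17,135,541.20.
So DOL = total CM / EBIT = €25,242,241.20 / €17,135,541.20 = 1.4731.
So EBIT moves 1.4731 × (+5.0%) = +7.4%.

+7.4%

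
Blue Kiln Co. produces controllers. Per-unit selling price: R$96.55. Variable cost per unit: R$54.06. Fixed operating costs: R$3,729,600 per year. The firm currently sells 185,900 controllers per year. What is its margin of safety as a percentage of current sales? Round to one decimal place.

52.8%

Unit CM = price − variable cost = R$96.55 − R$54.06 = R$42.49. Break-even units = R$3,729,600 ÷ R$42.49 = 87,775.95; break-even revenue = 87,775.95 × R$96.55 = R$8,474,767.71.
Actual sales revenue = 185,900 × R$96.55 = R$17,948,645.00.
Margin of safety = (R$17,948,645.00 − R$8,474,767.71) ÷ R$17,948,645.00 = 52.8%.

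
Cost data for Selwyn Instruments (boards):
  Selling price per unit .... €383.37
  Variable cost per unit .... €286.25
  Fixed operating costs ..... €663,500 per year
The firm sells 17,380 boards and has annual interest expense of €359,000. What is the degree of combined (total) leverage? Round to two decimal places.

Contribution at this volume is 17,380 × €97.12 = €1,687,945.60.
Operating income = contribution − fixed costs = €1,687,945.60 − €663,500 = €1,024,445.60. Interest = €359,000.00.
DOL = €1,687,945.60 ÷ €1,024,445.60 = 1.6477; DFL = €1,024,445.60 ÷ €665,445.60 = 1.5395.
DCL = DOL × DFL = 1.6477 × 1.5395 = 2.5366.

2.54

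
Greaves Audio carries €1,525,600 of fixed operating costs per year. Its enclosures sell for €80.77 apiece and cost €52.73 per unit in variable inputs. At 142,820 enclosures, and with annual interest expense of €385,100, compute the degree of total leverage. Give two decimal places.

1.91

Contribution at this volume is 142,820 × €28.04 = €4,004,672.80.
Subtracting fixed costs: EBIT = €4,004,672.80 − €1,525,600 = €2,479,072.80. Interest = €385,100.00.
DOL = €4,004,672.80 ÷ €2,479,072.80 = 1.6154; DFL = €2,479,072.80 ÷ €2,093,972.80 = 1.1839.
Combined leverage = 1.6154 × 1.1839 = 1.9125.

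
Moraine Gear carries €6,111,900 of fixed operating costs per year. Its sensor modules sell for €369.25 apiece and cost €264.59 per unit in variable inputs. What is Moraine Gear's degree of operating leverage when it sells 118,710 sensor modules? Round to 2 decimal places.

Contribution at this volume is 118,710 × €104.66 = €12,424,188.60.
EBIT = €12,424,188.60 − €6,111,900 = €6,312,288.60.
DOL = contribution ÷ EBIT = €12,424,188.60 ÷ €6,312,288.60 = 1.9683.

1.97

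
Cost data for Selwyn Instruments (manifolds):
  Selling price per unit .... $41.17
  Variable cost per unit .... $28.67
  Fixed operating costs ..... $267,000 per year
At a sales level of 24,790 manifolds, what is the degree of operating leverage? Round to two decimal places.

7.23

Contribution at this volume is 24,790 × $12.50 = $309,875.00.
Operating income = contribution − fixed costs = $309,875.00 − $267,000 = $42,875.00.
DOL = contribution ÷ EBIT = $309,875.00 ÷ $42,875.00 = 7.2274.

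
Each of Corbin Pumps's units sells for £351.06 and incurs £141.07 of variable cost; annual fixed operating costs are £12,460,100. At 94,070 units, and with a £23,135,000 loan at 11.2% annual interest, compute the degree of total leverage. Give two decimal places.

Total contribution margin = 94,070 × £209.99 = £19,753,759.30.
Operating income = contribution − fixed costs = £19,753,759.30 − £12,460,100 = £7,293,659.30. Interest = £2,591,120.00, so EBIT − I = £4,702,539.30.
DCL = contribution ÷ (EBIT − I) = £19,753,759.30 ÷ £4,702,539.30 = 4.2007.

4.20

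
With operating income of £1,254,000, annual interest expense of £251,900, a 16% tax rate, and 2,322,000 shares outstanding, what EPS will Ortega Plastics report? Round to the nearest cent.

Interest = £251,900.00, so EBT = £1,254,000 − £251,900.00 = £1,002,100.00.
After tax at 16%: net income = £1,002,100.00 × 0.84 = £841,764.00.
Per share: £841,764.00 / 2,322,000 shares = £0.36.

£0.36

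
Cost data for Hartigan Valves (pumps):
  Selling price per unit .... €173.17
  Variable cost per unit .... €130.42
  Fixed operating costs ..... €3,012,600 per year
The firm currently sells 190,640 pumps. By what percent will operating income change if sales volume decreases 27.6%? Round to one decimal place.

-43.8%

Total contribution margin = 190,640 × €42.75 = €8,149,860.00.
Operating income = contribution − fixed costs = €8,149,860.00 − €3,012,600 = €5,137,260.00.
So DOL = total CM / EBIT = €8,149,860.00 / €5,137,260.00 = 1.5864.
%ΔEBIT = DOL × %ΔSales = 1.5864 × -27.6% = -43.8%.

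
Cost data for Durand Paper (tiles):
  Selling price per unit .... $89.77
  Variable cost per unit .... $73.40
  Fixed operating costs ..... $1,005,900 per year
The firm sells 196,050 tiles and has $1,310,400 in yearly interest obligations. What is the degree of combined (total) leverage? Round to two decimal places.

3.59

Total contribution margin = 196,050 × $16.37 = $3,209,338.50.
Subtracting fixed costs: EBIT = $3,209,338.50 − $1,005,900 = $2,203,438.50. Interest = $1,310,400.00.
DOL = $3,209,338.50 ÷ $2,203,438.50 = 1.4565; DFL = $2,203,438.50 ÷ $893,038.50 = 2.4673.
DCL = DOL × DFL = 1.4565 × 2.4673 = 3.5936.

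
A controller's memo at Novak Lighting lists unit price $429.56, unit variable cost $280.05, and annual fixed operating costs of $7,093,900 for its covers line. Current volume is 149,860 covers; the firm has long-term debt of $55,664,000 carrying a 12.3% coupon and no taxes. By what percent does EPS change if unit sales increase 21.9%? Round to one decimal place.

At 149,860 units, contribution = 149,860 × $149.51 = $22,405,568.60.
Subtracting fixed costs: EBIT = $22,405,568.60 − $7,093,900 = $15,311,668.60.
Interest = $6,846,672.00, so EBIT − I = $8,464,996.60.
DCL = total CM / (EBIT − I) = $22,405,568.60 / $8,464,996.60 = 2.6468.
%ΔEPS = DCL × %ΔSales = 2.6468 × +21.9% = +58.0%.

+58.0%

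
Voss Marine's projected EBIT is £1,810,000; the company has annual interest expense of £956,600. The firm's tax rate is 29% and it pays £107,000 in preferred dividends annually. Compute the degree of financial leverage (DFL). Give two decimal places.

Interest = £956,600.00.
Preferred dividends grossed up pre-tax: £107,000 / (1 − 0.29) = £150,704.23.
DFL = EBIT ÷ [EBIT − I − D_p/(1−t)] = £1,810,000 ÷ [£1,810,000 − £956,600.00 − £150,704.23] = £1,810,000 ÷ £702,695.77 = 2.5758.

2.58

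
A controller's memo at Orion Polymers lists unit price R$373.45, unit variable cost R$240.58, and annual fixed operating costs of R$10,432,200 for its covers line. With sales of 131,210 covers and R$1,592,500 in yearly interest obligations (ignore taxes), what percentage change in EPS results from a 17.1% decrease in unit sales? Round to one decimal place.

At 131,210 units, contribution = 131,210 × R$132.87 = R$17,433,872.70.
Operating income = contribution − fixed costs = R$17,433,872.70 − R$10,432,200 = R$7,001,672.70.
Interest = R$1,592,500.00, so EBIT − I = R$5,409,172.70.
Degree of combined leverage = contribution ÷ (EBIT − I) = R$17,433,872.70 ÷ R$5,409,172.70 = 3.2230.
%ΔEPS = DCL × %ΔSales = 3.2230 × -17.1% = -55.1%.

-55.1%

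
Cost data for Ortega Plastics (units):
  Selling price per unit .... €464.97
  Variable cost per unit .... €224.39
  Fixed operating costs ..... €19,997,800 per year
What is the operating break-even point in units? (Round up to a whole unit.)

83,124 units

Unit CM = price − variable cost = €464.97 − €224.39 = €240.58.
Break-even volume = fixed costs ÷ CM per unit = €19,997,800 ÷ €240.58 = 83,123.29, so 83,124 units.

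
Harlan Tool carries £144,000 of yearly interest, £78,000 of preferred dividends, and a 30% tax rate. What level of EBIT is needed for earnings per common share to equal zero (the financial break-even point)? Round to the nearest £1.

£255,429

Grossing the preferred dividend up to pre-tax terms: £78,000 / (1 − 0.30) = £111,428.57.
Financial break-even EBIT = interest + D_p ÷ (1 − t) = £144,000 + £111,428.57 = £255,428.57.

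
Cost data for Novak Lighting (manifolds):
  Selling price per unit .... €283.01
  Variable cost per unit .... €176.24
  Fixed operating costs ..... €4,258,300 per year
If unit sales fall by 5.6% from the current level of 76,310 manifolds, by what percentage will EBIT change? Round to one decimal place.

-11.7%

At 76,310 units, contribution = 76,310 × €106.77 = €8,147,618.70.
EBIT = €8,147,618.70 − €4,258,300 = €3,889,318.70.
So DOL = total CM / EBIT = €8,147,618.70 / €3,889,318.70 = 2.0949.
Operating income changes by 2.0949 × -5.6% = -11.7%.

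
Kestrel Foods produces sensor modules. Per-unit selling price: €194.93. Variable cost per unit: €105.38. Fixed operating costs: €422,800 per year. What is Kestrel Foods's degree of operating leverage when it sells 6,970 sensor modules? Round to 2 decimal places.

At 6,970 units, contribution = 6,970 × €89.55 = €624,163.50.
Operating income = contribution − fixed costs = €624,163.50 − €422,800 = €201,363.50.
DOL = contribution ÷ EBIT = €624,163.50 ÷ €201,363.50 = 3.0997.

3.10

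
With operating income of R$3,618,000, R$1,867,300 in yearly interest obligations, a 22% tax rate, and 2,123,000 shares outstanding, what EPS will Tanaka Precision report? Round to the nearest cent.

R$0.64

Pre-tax income = R$3,618,000 − R$1,867,300.00 = R$1,750,700.00.
Net income = R$1,750,700.00 × (1 − 0.22) = R$1,365,546.00.
EPS = R$1,365,546.00 ÷ 2,123,000 = R$0.64.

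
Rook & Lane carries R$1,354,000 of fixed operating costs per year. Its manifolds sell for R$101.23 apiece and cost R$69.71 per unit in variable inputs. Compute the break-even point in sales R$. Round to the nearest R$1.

R$4,348,522

CM per unit = R$101.23 − R$69.71 = R$31.52; CM ratio = R$31.52 / R$101.23 = 0.3114.
Break-even revenue = fixed costs × price ÷ CM = R$1,354,000 × R$101.23 ÷ R$31.52 = R$4,348,522.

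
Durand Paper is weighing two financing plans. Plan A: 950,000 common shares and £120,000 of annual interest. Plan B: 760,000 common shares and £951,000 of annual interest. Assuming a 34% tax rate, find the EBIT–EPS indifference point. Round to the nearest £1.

£4,275,000

Set EPS_A = EPS_B: (EBIT − £120,000)(1 − 0.34) ÷ 950,000 = (EBIT − £951,000)(1 − 0.34) ÷ 760,000.
Cancelling (1 − t) and cross-multiplying: 760,000·(EBIT − 120,000) = 950,000·(EBIT − 951,000).
Solving, EBIT = (951,000·950,000 − 120,000·760,000) / (950,000 − 760,000) = 812,250,000,000 / 190,000 = 4,275,000.00.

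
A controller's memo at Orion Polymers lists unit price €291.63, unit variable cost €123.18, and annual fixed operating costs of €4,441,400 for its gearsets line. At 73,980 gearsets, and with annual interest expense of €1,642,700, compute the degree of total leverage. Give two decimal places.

1.95

Total contribution margin = 73,980 × €168.45 = €12,461,931.00.
EBIT = €12,461,931.00 − €4,441,400 = €8,020,531.00. Interest = €1,642,700.00, so EBIT − I = €6,377,831.00.
Degree of total leverage = total CM / (EBIT − interest) = €12,461,931.00 / €6,377,831.00 = 1.9539.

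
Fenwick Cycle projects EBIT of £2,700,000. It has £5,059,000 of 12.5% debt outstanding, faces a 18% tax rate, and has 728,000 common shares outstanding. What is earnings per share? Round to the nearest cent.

Pre-tax income = £2,700,000 − £632,375.00 = £2,067,625.00.
Net income = £2,067,625.00 × (1 − 0.18) = £1,695,452.50.
Per share: £1,695,452.50 / 728,000 shares = £2.33.

£2.33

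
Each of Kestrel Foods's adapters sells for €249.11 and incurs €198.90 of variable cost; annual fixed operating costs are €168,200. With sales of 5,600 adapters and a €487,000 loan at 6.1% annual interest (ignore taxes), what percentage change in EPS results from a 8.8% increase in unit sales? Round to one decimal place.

Total contribution margin = 5,600 × €50.21 = €281,176.00.
Operating income = contribution − fixed costs = €281,176.00 − €168,200 = €112,976.00.
Interest = €29,707.00, so EBIT − I = €83,269.00.
Degree of combined leverage = contribution ÷ (EBIT − I) = €281,176.00 ÷ €83,269.00 = 3.3767.
%ΔEPS = DCL × %ΔSales = 3.3767 × +8.8% = +29.7%.

+29.7%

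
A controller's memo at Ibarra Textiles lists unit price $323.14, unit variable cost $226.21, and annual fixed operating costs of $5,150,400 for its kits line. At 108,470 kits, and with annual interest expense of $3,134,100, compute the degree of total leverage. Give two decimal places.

Total contribution margin = 108,470 × $96.93 = $10,513,997.10.
Operating income = contribution − fixed costs = $10,513,997.10 − $5,150,400 = $5,363,597.10. Interest = $3,134,100.00, so EBIT − I = $2,229,497.10.
DCL = contribution ÷ (EBIT − I) = $10,513,997.10 ÷ $2,229,497.10 = 4.7159.

4.72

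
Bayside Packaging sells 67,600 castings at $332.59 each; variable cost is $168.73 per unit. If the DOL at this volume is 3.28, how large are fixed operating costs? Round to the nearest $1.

$7,699,821

Total contribution margin = 67,600 × $163.86 = $11,076,936.00.
DOL = contribution / EBIT, so EBIT = $11,076,936.00 / 3.28 = $3,377,114.63.
And FC = contribution − EBIT = $11,076,936.00 − $3,377,114.63 = $7,699,821.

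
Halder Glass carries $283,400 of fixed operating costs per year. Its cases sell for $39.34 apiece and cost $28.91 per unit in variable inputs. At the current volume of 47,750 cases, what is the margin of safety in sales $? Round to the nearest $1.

$809,553

Contribution margin per unit = $39.34 − $28.91 = $10.43. Break-even units = $283,400 ÷ $10.43 = 27,171.62; break-even revenue = 27,171.62 × $39.34 = $1,068,931.54.
Actual sales revenue = 47,750 × $39.34 = $1,878,485.00.
Margin of safety = $1,878,485.00 − $1,068,931.54 = $809,553.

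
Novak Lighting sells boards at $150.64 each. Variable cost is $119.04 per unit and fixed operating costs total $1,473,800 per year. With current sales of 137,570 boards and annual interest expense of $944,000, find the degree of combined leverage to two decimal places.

Contribution at this volume is 137,570 × $31.60 = $4,347,212.00.
Operating income = contribution − fixed costs = $4,347,212.00 − $1,473,800 = $2,873,412.00. Interest = $944,000.00.
DOL = $4,347,212.00 ÷ $2,873,412.00 = 1.5129; DFL = $2,873,412.00 ÷ $1,929,412.00 = 1.4893.
Combined leverage = 1.5129 × 1.4893 = 2.2532.

2.25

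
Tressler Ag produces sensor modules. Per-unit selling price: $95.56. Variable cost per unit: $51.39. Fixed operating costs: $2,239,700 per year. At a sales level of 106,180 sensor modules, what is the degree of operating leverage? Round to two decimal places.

1.91

Total contribution margin = 106,180 × $44.17 = $4,689,970.60.
Operating income = contribution − fixed costs = $4,689,970.60 − $2,239,700 = $2,450,270.60.
DOL = contribution ÷ EBIT = $4,689,970.60 ÷ $2,450,270.60 = 1.9141.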